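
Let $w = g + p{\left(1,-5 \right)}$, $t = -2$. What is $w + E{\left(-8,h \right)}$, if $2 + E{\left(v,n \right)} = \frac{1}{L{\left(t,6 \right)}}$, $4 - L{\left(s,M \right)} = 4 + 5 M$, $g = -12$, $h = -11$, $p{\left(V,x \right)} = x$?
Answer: $- \frac{571}{30} \approx -19.033$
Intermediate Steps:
$L{\left(s,M \right)} = - 5 M$ ($L{\left(s,M \right)} = 4 - \left(4 + 5 M\right) = - 5 M$)
$w = -17$ ($w = -12 - 5 = -17$)
$E{\left(v,n \right)} = - \frac{61}{30}$ ($E{\left(v,n \right)} = -2 + \frac{1}{\left(-5\right) 6} = -2 + \frac{1}{-30} = -2 - \frac{1}{30} = - \frac{61}{30}$)
$w + E{\left(-8,h \right)} = -17 - \frac{61}{30} = - \frac{571}{30}$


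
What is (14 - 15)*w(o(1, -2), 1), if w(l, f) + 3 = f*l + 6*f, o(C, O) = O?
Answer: -1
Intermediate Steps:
w(l, f) = -3 + 6*f + f*l (w(l, f) = -3 + (f*l + 6*f) = -3 + (6*f + f*l) = -3 + 6*f + f*l)
(14 - 15)*w(o(1, -2), 1) = (14 - 15)*(-3 + 6*1 + 1*(-2)) = -(-3 + 6 - 2) = -1*1 = -1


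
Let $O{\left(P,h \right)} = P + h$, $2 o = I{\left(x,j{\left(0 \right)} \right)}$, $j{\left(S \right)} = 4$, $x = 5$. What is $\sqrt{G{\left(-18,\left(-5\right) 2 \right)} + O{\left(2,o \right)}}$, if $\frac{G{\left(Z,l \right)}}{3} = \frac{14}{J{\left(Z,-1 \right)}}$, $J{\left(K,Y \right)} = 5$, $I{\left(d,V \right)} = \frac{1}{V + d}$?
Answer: $\frac{\sqrt{9410}}{30} \approx 3.2335$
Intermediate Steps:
$G{\left(Z,l \right)} = \frac{42}{5}$ ($G{\left(Z,l \right)} = 3 \cdot \frac{14}{5} = \frac{42}{5}$)
$o = \frac{1}{18}$ ($o = \frac{1}{2 \left(4 + 5\right)} = \frac{1}{2 \cdot 9} = \frac{1}{2} \cdot \frac{1}{9} = \frac{1}{18} \approx 0.055556$)
$\sqrt{G{\left(-18,\left(-5\right) 2 \right)} + O{\left(2,o \right)}} = \sqrt{\frac{42}{5} + \left(2 + \frac{1}{18}\right)} = \sqrt{\frac{42}{5} + \frac{37}{18}} = \sqrt{\frac{941}{90}} = \frac{\sqrt{9410}}{30}$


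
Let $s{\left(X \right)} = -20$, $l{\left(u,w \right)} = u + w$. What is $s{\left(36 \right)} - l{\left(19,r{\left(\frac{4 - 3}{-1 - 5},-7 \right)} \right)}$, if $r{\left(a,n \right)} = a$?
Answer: $- \frac{233}{6} \approx -38.833$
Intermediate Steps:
$s{\left(36 \right)} - l{\left(19,r{\left(\frac{4 - 3}{-1 - 5},-7 \right)} \right)} = -20 - \left(19 + \frac{4 - 3}{-1 - 5}\right) = -20 - \left(19 + 1 \frac{1}{-6}\right) = -20 - \left(19 + 1 \left(- \frac{1}{6}\right)\right) = -20 - \left(19 - \frac{1}{6}\right) = -20 - \frac{113}{6} = - \frac{233}{6}$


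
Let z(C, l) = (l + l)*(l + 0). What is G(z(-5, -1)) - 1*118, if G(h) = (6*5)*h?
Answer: -58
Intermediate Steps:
z(C, l) = 2*l² (z(C, l) = (2*l)*l = 2*l²)
G(h) = 30*h
G(z(-5, -1)) - 1*118 = 30*(2*(-1)²) - 1*118 = 30*(2*1) - 118 = 30*2 - 118 = 60 - 118 = -58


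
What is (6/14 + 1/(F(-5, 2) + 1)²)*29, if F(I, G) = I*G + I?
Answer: 2465/196 ≈ 12.577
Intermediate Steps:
F(I, G) = I + G*I (F(I, G) = G*I + I = I + G*I)
(6/14 + 1/(F(-5, 2) + 1)²)*29 = (6/14 + 1/(-5*(1 + 2) + 1)²)*29 = (6*(1/14) + 1/(-5*3 + 1)²)*29 = (3/7 + 1/(-15 + 1)²)*29 = (3/7 + 1/(-14)²)*29 = (3/7 + 1/196)*29 = (85/196)*29 = 2465/196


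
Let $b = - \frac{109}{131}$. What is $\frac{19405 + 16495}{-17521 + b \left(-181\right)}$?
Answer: $- \frac{2351450}{1137761} \approx -2.0667$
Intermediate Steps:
$b = - \frac{109}{131}$ ($b = \left(-109\right) \frac{1}{131} = - \frac{109}{131} \approx -0.83206$)
$\frac{19405 + 16495}{-17521 + b \left(-181\right)} = \frac{19405 + 16495}{-17521 - - \frac{19729}{131}} = \frac{35900}{-17521 + \frac{19729}{131}} = \frac{35900}{- \frac{2275522}{131}} = 35900 \left(- \frac{131}{2275522}\right) = - \frac{2351450}{1137761}$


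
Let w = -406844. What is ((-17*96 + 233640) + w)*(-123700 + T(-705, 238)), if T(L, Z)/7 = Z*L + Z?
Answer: 226686063504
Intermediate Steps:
T(L, Z) = 7*Z + 7*L*Z (T(L, Z) = 7*(Z*L + Z) = 7*(L*Z + Z) = 7*(Z + L*Z) = 7*Z + 7*L*Z)
((-17*96 + 233640) + w)*(-123700 + T(-705, 238)) = ((-17*96 + 233640) - 406844)*(-123700 + 7*238*(1 - 705)) = ((-1632 + 233640) - 406844)*(-123700 + 7*238*(-704)) = (232008 - 406844)*(-123700 - 1172864) = -174836*(-1296564) = 226686063504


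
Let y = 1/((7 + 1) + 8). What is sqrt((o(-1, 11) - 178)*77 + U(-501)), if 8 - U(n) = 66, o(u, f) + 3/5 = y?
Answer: I*sqrt(5522155)/20 ≈ 117.5*I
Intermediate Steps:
y = 1/16 (y = 1/(8 + 8) = 1/16 ≈ 0.062500)
o(u, f) = -43/80 (o(u, f) = -3/5 + 1/16 = -43/80)
U(n) = -58 (U(n) = 8 - 1*66 = 8 - 66 = -58)
sqrt((o(-1, 11) - 178)*77 + U(-501)) = sqrt((-43/80 - 178)*77 - 58) = sqrt(-14283/80*77 - 58) = sqrt(-1099791/80 - 58) = sqrt(-1104431/80) = I*sqrt(5522155)/20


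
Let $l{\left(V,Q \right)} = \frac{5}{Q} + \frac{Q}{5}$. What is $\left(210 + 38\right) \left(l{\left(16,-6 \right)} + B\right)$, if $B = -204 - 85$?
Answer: $- \frac{1082644}{15} \approx -72176.0$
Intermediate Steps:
$l{\left(V,Q \right)} = \frac{5}{Q} + \frac{Q}{5}$ ($l{\left(V,Q \right)} = \frac{5}{Q} + Q \frac{1}{5} = \frac{5}{Q} + \frac{Q}{5}$)
$B = -289$ ($B = -204 - 85 = -289$)
$\left(210 + 38\right) \left(l{\left(16,-6 \right)} + B\right) = \left(210 + 38\right) \left(\left(\frac{5}{-6} + \frac{1}{5} \left(-6\right)\right) - 289\right) = 248 \left(\left(5 \left(- \frac{1}{6}\right) - \frac{6}{5}\right) - 289\right) = 248 \left(\left(- \frac{5}{6} - \frac{6}{5}\right) - 289\right) = 248 \left(- \frac{61}{30} - 289\right) = 248 \left(- \frac{8731}{30}\right) = - \frac{1082644}{15}$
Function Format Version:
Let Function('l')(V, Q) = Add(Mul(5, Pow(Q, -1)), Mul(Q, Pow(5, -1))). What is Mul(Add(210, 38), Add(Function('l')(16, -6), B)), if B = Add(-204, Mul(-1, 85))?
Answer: Rational(-1082644, 15) ≈ -72176.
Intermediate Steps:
Function('l')(V, Q) = Add(Mul(5, Pow(Q, -1)), Mul(Rational(1, 5), Q)) (Function('l')(V, Q) = Add(Mul(5, Pow(Q, -1)), Mul(Q, Rational(1, 5))) = Add(Mul(5, Pow(Q, -1)), Mul(Rational(1, 5), Q)))
B = -289 (B = Add(-204, -85) = -289)
Mul(Add(210, 38), Add(Function('l')(16, -6), B)) = Mul(Add(210, 38), Add(Add(Mul(5, Pow(-6, -1)), Mul(Rational(1, 5), -6)), -289)) = Mul(248, Add(Add(Mul(5, Rational(-1, 6)), Rational(-6, 5)), -289)) = Mul(248, Add(Add(Rational(-5, 6), Rational(-6, 5)), -289)) = Mul(248, Add(Rational(-61, 30), -289)) = Mul(248, Rational(-8731, 30)) = Rational(-1082644, 15)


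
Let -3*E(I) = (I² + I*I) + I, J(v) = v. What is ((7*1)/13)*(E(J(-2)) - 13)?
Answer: -105/13 ≈ -8.0769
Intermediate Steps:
E(I) = -2*I²/3 - I/3 (E(I) = -((I² + I*I) + I)/3 = -((I² + I²) + I)/3 = -(2*I² + I)/3 = -(I + 2*I²)/3 = -2*I²/3 - I/3)
((7*1)/13)*(E(J(-2)) - 13) = ((7*1)/13)*(-⅓*(-2)*(1 + 2*(-2)) - 13) = (7*(1/13))*(-⅓*(-2)*(1 - 4) - 13) = 7*(-⅓*(-2)*(-3) - 13)/13 = 7*(-2 - 13)/13 = (7/13)*(-15) = -105/13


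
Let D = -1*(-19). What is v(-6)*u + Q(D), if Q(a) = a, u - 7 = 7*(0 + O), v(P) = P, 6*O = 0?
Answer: -23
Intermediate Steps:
O = 0 (O = (⅙)*0 = 0)
D = 19
u = 7 (u = 7 + 7*(0 + 0) = 7 + 7*0 = 7 + 0 = 7)
v(-6)*u + Q(D) = -6*7 + 19 = -42 + 19 = -23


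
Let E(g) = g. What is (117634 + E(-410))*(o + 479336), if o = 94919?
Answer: 67316468120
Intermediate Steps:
(117634 + E(-410))*(o + 479336) = (117634 - 410)*(94919 + 479336) = 117224*574255 = 67316468120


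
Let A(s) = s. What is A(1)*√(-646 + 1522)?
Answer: 2*√219 ≈ 29.597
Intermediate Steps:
A(1)*√(-646 + 1522) = 1*√(-646 + 1522) = 1*√876 = 1*(2*√219) = 2*√219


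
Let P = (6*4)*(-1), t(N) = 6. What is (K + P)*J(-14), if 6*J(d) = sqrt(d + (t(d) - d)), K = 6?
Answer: -3*sqrt(6) ≈ -7.3485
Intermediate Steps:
P = -24 (P = 24*(-1) = -24)
J(d) = sqrt(6)/6 (J(d) = sqrt(d + (6 - d))/6 = sqrt(6)/6)
(K + P)*J(-14) = (6 - 24)*(sqrt(6)/6) = -3*sqrt(6)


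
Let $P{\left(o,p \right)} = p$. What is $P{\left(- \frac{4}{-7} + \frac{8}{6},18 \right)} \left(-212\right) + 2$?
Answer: $-3814$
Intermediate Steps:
$P{\left(- \frac{4}{-7} + \frac{8}{6},18 \right)} \left(-212\right) + 2 = 18 \left(-212\right) + 2 = -3816 + 2 = -3814$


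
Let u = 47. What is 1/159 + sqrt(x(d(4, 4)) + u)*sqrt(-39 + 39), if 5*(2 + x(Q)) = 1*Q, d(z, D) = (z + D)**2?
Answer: 1/159 ≈ 0.0062893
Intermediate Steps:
d(z, D) = (D + z)**2
x(Q) = -2 + Q/5 (x(Q) = -2 + (1*Q)/5 = -2 + Q/5)
1/159 + sqrt(x(d(4, 4)) + u)*sqrt(-39 + 39) = 1/159 + sqrt((-2 + (4 + 4)**2/5) + 47)*sqrt(-39 + 39) = 1/159 + sqrt((-2 + (1/5)*8**2) + 47)*sqrt(0) = 1/159 + sqrt((-2 + (1/5)*64) + 47)*0 = 1/159 + sqrt((-2 + 64/5) + 47)*0 = 1/159 + sqrt(54/5 + 47)*0 = 1/159 + sqrt(289/5)*0 = 1/159 + (17*sqrt(5)/5)*0 = 1/159 + 0 = 1/159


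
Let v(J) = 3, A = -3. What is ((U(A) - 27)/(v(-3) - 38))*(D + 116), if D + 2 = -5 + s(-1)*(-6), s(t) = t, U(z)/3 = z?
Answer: 828/7 ≈ 118.29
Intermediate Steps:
U(z) = 3*z
D = -1 (D = -2 + (-5 - 1*(-6)) = -2 + (-5 + 6) = -2 + 1 = -1)
((U(A) - 27)/(v(-3) - 38))*(D + 116) = ((3*(-3) - 27)/(3 - 38))*(-1 + 116) = ((-9 - 27)/(-35))*115 = -36*(-1/35)*115 = (36/35)*115 = 828/7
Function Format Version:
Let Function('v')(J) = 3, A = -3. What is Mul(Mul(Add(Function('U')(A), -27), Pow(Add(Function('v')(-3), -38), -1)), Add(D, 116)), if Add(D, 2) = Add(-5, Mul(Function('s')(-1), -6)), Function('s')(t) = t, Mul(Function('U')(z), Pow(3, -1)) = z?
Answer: Rational(828, 7) ≈ 118.29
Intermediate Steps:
Function('U')(z) = Mul(3, z)
D = -1 (D = Add(-2, Add(-5, Mul(-1, -6))) = Add(-2, Add(-5, 6)) = Add(-2, 1) = -1)
Mul(Mul(Add(Function('U')(A), -27), Pow(Add(Function('v')(-3), -38), -1)), Add(D, 116)) = Mul(Mul(Add(Mul(3, -3), -27), Pow(Add(3, -38), -1)), Add(-1, 116)) = Mul(Mul(Add(-9, -27), Pow(-35, -1)), 115) = Mul(Mul(-36, Rational(-1, 35)), 115) = Mul(Rational(36, 35), 115) = Rational(828, 7)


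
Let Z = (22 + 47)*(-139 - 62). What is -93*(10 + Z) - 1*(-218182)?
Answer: 1507069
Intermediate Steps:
Z = -13869 (Z = 69*(-201) = -13869)
-93*(10 + Z) - 1*(-218182) = -93*(10 - 13869) - 1*(-218182) = -93*(-13859) + 218182 = 1288887 + 218182 = 1507069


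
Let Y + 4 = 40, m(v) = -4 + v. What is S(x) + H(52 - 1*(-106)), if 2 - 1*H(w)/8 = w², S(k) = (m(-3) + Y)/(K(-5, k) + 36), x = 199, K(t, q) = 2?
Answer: -7588419/38 ≈ -1.9970e+5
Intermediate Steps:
Y = 36 (Y = -4 + 40 = 36)
S(k) = 29/38 (S(k) = ((-4 - 3) + 36)/(2 + 36) = (-7 + 36)/38 = 29*(1/38) = 29/38)
H(w) = 16 - 8*w²
S(x) + H(52 - 1*(-106)) = 29/38 + (16 - 8*(52 - 1*(-106))²) = 29/38 + (16 - 8*(52 + 106)²) = 29/38 + (16 - 8*158²) = 29/38 + (16 - 8*24964) = 29/38 + (16 - 199712) = 29/38 - 199696 = -7588419/38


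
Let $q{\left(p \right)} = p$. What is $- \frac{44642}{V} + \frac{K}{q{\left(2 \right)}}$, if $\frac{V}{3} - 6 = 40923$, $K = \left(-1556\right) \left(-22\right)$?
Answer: $\frac{2101577650}{122787} \approx 17116.0$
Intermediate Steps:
$K = 34232$
$V = 122787$ ($V = 18 + 3 \cdot 40923 = 18 + 122769 = 122787$)
$- \frac{44642}{V} + \frac{K}{q{\left(2 \right)}} = - \frac{44642}{122787} + \frac{34232}{2} = \left(-44642\right) \frac{1}{122787} + 34232 \cdot \frac{1}{2} = - \frac{44642}{122787} + 17116 = \frac{2101577650}{122787}$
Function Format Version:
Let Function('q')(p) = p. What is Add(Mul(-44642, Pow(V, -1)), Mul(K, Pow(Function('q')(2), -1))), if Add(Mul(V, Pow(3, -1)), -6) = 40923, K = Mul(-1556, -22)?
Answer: Rational(2101577650, 122787) ≈ 17116.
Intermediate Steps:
K = 34232
V = 122787 (V = Add(18, Mul(3, 40923)) = Add(18, 122769) = 122787)
Add(Mul(-44642, Pow(V, -1)), Mul(K, Pow(Function('q')(2), -1))) = Add(Mul(-44642, Pow(122787, -1)), Mul(34232, Pow(2, -1))) = Add(Mul(-44642, Rational(1, 122787)), Mul(34232, Rational(1, 2))) = Add(Rational(-44642, 122787), 17116) = Rational(2101577650, 122787)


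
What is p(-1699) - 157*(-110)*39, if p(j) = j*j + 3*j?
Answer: 3555034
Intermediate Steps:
p(j) = j² + 3*j
p(-1699) - 157*(-110)*39 = -1699*(3 - 1699) - 157*(-110)*39 = -1699*(-1696) + 17270*39 = 2881504 + 673530 = 3555034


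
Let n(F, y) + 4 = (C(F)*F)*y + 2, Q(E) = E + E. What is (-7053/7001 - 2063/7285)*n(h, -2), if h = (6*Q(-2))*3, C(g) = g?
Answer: 136519324432/10200457 ≈ 13384.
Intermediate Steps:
Q(E) = 2*E
h = -72 (h = (6*(2*(-2)))*3 = (6*(-4))*3 = -24*3 = -72)
n(F, y) = -2 + y*F**2 (n(F, y) = -4 + ((F*F)*y + 2) = -4 + (F**2*y + 2) = -4 + (y*F**2 + 2) = -4 + (2 + y*F**2) = -2 + y*F**2)
(-7053/7001 - 2063/7285)*n(h, -2) = (-7053/7001 - 2063/7285)*(-2 - 2*(-72)**2) = (-7053*1/7001 - 2063*1/7285)*(-2 - 2*5184) = (-7053/7001 - 2063/7285)*(-2 - 10368) = -65824168/51002285*(-10370) = 136519324432/10200457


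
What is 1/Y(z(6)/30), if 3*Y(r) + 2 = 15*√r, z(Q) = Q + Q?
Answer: 3/43 + 9*√10/86 ≈ 0.40070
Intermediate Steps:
z(Q) = 2*Q
Y(r) = -⅔ + 5*√r (Y(r) = -⅔ + (15*√r)/3 = -⅔ + 5*√r)
1/Y(z(6)/30) = 1/(-⅔ + 5*√((2*6)/30)) = 1/(-⅔ + 5*√(12*(1/30))) = 1/(-⅔ + 5*√(⅖)) = 1/(-⅔ + 5*(√10/5)) = 1/(-⅔ + √10)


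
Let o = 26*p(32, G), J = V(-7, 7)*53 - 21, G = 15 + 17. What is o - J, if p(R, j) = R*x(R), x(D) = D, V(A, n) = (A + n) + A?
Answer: 27016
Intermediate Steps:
V(A, n) = n + 2*A
G = 32
p(R, j) = R**2 (p(R, j) = R*R = R**2)
J = -392 (J = (7 + 2*(-7))*53 - 21 = (7 - 14)*53 - 21 = -7*53 - 21 = -371 - 21 = -392)
o = 26624 (o = 26*32**2 = 26*1024 = 26624)
o - J = 26624 - 1*(-392) = 26624 + 392 = 27016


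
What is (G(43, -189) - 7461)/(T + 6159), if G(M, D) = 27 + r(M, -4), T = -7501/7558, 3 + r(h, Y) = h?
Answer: -55883852/46542221 ≈ -1.2007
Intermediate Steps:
r(h, Y) = -3 + h
T = -7501/7558 (T = -7501*1/7558 = -7501/7558 ≈ -0.99246)
G(M, D) = 24 + M (G(M, D) = 27 + (-3 + M) = 24 + M)
(G(43, -189) - 7461)/(T + 6159) = ((24 + 43) - 7461)/(-7501/7558 + 6159) = (67 - 7461)/(46542221/7558) = -7394*7558/46542221 = -55883852/46542221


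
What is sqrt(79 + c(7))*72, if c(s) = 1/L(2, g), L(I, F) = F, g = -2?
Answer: 36*sqrt(314) ≈ 637.92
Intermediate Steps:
c(s) = -1/2 (c(s) = 1/(-2) = -1/2)
sqrt(79 + c(7))*72 = sqrt(79 - 1/2)*72 = sqrt(157/2)*72 = (sqrt(314)/2)*72 = 36*sqrt(314)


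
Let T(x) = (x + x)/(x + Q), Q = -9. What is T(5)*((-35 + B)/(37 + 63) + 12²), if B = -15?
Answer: -1435/4 ≈ -358.75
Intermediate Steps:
T(x) = 2*x/(-9 + x) (T(x) = (x + x)/(x - 9) = (2*x)/(-9 + x) = 2*x/(-9 + x))
T(5)*((-35 + B)/(37 + 63) + 12²) = (2*5/(-9 + 5))*((-35 - 15)/(37 + 63) + 12²) = (2*5/(-4))*(-50/100 + 144) = (2*5*(-¼))*(-50*1/100 + 144) = -5*(-½ + 144)/2 = -5/2*287/2 = -1435/4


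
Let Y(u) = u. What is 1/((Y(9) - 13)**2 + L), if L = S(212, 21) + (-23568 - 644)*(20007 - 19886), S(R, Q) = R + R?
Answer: -1/2929212 ≈ -3.4139e-7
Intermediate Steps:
S(R, Q) = 2*R
L = -2929228 (L = 2*212 + (-23568 - 644)*(20007 - 19886) = 424 - 24212*121 = 424 - 2929652 = -2929228)
1/((Y(9) - 13)**2 + L) = 1/((9 - 13)**2 - 2929228) = 1/((-4)**2 - 2929228) = 1/(16 - 2929228) = 1/(-2929212) = -1/2929212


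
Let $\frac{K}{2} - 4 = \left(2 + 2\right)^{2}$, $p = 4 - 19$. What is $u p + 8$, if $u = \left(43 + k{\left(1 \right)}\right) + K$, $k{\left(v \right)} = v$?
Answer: $-1252$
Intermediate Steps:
$p = -15$ ($p = 4 - 19 = -15$)
$K = 40$ ($K = 8 + 2 \left(2 + 2\right)^{2} = 8 + 2 \cdot 4^{2} = 8 + 2 \cdot 16 = 8 + 32 = 40$)
$u = 84$ ($u = \left(43 + 1\right) + 40 = 44 + 40 = 84$)
$u p + 8 = 84 \left(-15\right) + 8 = -1260 + 8 = -1252$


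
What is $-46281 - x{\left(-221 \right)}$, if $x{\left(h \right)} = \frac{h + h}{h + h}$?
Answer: $-46282$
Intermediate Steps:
$x{\left(h \right)} = 1$ ($x{\left(h \right)} = \frac{2 h}{2 h} = 2 h \frac{1}{2 h} = 1$)
$-46281 - x{\left(-221 \right)} = -46281 - 1 = -46282$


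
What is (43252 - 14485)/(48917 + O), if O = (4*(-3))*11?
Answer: 28767/48785 ≈ 0.58967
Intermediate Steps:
O = -132 (O = -12*11 = -132)
(43252 - 14485)/(48917 + O) = (43252 - 14485)/(48917 - 132) = 28767/48785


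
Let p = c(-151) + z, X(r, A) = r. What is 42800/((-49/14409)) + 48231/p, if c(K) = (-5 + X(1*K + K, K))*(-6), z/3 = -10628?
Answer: -2058562220191/163562 ≈ -1.2586e+7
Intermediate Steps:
z = -31884 (z = 3*(-10628) = -31884)
c(K) = 30 - 12*K (c(K) = (-5 + (1*K + K))*(-6) = (-5 + (K + K))*(-6) = (-5 + 2*K)*(-6) = 30 - 12*K)
p = -30042 (p = (30 - 12*(-151)) - 31884 = (30 + 1812) - 31884 = 1842 - 31884 = -30042)
42800/((-49/14409)) + 48231/p = 42800/((-49/14409)) + 48231/(-30042) = 42800/((-49*1/14409)) + 48231*(-1/30042) = 42800/(-49/14409) - 5359/3338 = 42800*(-14409/49) - 5359/3338 = -616705200/49 - 5359/3338 = -2058562220191/163562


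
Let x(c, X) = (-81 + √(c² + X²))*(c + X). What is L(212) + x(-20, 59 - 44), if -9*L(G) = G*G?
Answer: -42424/9 ≈ -4713.8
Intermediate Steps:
L(G) = -G²/9 (L(G) = -G*G/9 = -G²/9)
x(c, X) = (-81 + √(X² + c²))*(X + c)
L(212) + x(-20, 59 - 44) = -⅑*212² + (-81*(59 - 44) - 81*(-20) + (59 - 44)*√((59 - 44)² + (-20)²) - 20*√((59 - 44)² + (-20)²)) = -⅑*44944 + (-81*15 + 1620 + 15*√(15² + 400) - 20*√(15² + 400)) = -44944/9 + (-1215 + 1620 + 15*√(225 + 400) - 20*√(225 + 400)) = -44944/9 + (-1215 + 1620 + 15*√625 - 20*√625) = -44944/9 + (-1215 + 1620 + 15*25 - 20*25) = -44944/9 + (-1215 + 1620 + 375 - 500) = -44944/9 + 280 = -42424/9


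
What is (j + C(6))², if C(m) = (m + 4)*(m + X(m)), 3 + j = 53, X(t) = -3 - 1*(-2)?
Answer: 10000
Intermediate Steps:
X(t) = -1 (X(t) = -3 + 2 = -1)
j = 50 (j = -3 + 53 = 50)
C(m) = (-1 + m)*(4 + m) (C(m) = (m + 4)*(m - 1) = (4 + m)*(-1 + m) = (-1 + m)*(4 + m))
(j + C(6))² = (50 + (-4 + 6² + 3*6))² = (50 + (-4 + 36 + 18))² = (50 + 50)² = 100² = 10000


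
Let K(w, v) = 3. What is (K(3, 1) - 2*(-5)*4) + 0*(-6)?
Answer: 43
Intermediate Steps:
(K(3, 1) - 2*(-5)*4) + 0*(-6) = (3 - 2*(-5)*4) + 0*(-6) = (3 + 10*4) + 0 = (3 + 40) + 0 = 43 + 0 = 43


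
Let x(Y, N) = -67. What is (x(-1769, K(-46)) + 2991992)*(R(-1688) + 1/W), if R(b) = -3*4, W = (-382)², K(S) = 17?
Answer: -5239120972475/145924 ≈ -3.5903e+7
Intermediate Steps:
W = 145924
R(b) = -12
(x(-1769, K(-46)) + 2991992)*(R(-1688) + 1/W) = (-67 + 2991992)*(-12 + 1/145924) = 2991925*(-12 + 1/145924) = 2991925*(-1751087/145924) = -5239120972475/145924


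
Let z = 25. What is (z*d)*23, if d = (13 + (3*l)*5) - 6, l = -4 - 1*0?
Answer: -30475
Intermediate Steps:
l = -4 (l = -4 + 0 = -4)
d = -53 (d = (13 + (3*(-4))*5) - 6 = (13 - 12*5) - 6 = (13 - 60) - 6 = -47 - 6 = -53)
(z*d)*23 = (25*(-53))*23 = -1325*23 = -30475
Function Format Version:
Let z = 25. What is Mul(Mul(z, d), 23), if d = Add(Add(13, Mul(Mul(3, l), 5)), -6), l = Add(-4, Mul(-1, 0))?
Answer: -30475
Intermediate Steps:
l = -4 (l = Add(-4, 0) = -4)
d = -53 (d = Add(Add(13, Mul(Mul(3, -4), 5)), -6) = Add(Add(13, Mul(-12, 5)), -6) = Add(Add(13, -60), -6) = Add(-47, -6) = -53)
Mul(Mul(z, d), 23) = Mul(Mul(25, -53), 23) = Mul(-1325, 23) = -30475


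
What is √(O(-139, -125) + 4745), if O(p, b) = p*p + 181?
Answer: √24247 ≈ 155.71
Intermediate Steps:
O(p, b) = 181 + p² (O(p, b) = p² + 181 = 181 + p²)
√(O(-139, -125) + 4745) = √((181 + (-139)²) + 4745) = √((181 + 19321) + 4745) = √(19502 + 4745) = √24247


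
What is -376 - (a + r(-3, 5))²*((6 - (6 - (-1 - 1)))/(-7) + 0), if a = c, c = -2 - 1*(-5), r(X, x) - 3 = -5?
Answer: -2634/7 ≈ -376.29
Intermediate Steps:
r(X, x) = -2 (r(X, x) = 3 - 5 = -2)
c = 3 (c = -2 + 5 = 3)
a = 3
-376 - (a + r(-3, 5))²*((6 - (6 - (-1 - 1)))/(-7) + 0) = -376 - (3 - 2)²*((6 - (6 - (-1 - 1)))/(-7) + 0) = -376 - 1²*((6 - (6 - 1*(-2)))*(-⅐) + 0) = -376 - ((6 - (6 + 2))*(-⅐) + 0) = -376 - ((6 - 1*8)*(-⅐) + 0) = -376 - ((6 - 8)*(-⅐) + 0) = -376 - (-2*(-⅐) + 0) = -376 - (2/7 + 0) = -376 - 2/7 = -2634/7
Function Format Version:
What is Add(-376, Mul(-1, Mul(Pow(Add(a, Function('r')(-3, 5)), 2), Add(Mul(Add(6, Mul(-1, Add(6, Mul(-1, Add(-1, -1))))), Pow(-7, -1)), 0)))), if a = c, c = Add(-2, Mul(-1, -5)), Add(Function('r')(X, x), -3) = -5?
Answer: Rational(-2634, 7) ≈ -376.29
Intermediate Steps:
Function('r')(X, x) = -2 (Function('r')(X, x) = Add(3, -5) = -2)
c = 3 (c = Add(-2, 5) = 3)
a = 3
Add(-376, Mul(-1, Mul(Pow(Add(a, Function('r')(-3, 5)), 2), Add(Mul(Add(6, Mul(-1, Add(6, Mul(-1, Add(-1, -1))))), Pow(-7, -1)), 0)))) = Add(-376, Mul(-1, Mul(Pow(Add(3, -2), 2), Add(Mul(Add(6, Mul(-1, Add(6, Mul(-1, Add(-1, -1))))), Pow(-7, -1)), 0)))) = Add(-376, Mul(-1, Mul(Pow(1, 2), Add(Mul(Add(6, Mul(-1, Add(6, Mul(-1, -2)))), Rational(-1, 7)), 0)))) = Add(-376, Mul(-1, Mul(1, Add(Mul(Add(6, Mul(-1, Add(6, 2))), Rational(-1, 7)), 0)))) = Add(-376, Mul(-1, Mul(1, Add(Mul(Add(6, Mul(-1, 8)), Rational(-1, 7)), 0)))) = Add(-376, Mul(-1, Mul(1, Add(Mul(Add(6, -8), Rational(-1, 7)), 0)))) = Add(-376, Mul(-1, Mul(1, Add(Mul(-2, Rational(-1, 7)), 0)))) = Add(-376, Mul(-1, Mul(1, Add(Rational(2, 7), 0)))) = Add(-376, Mul(-1, Mul(1, Rational(2, 7)))) = Add(-376, Mul(-1, Rational(2, 7))) = Add(-376, Rational(-2, 7)) = Rational(-2634, 7)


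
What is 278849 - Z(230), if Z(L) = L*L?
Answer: 225949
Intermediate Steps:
Z(L) = L²
278849 - Z(230) = 278849 - 1*230² = 278849 - 1*52900 = 278849 - 52900 = 225949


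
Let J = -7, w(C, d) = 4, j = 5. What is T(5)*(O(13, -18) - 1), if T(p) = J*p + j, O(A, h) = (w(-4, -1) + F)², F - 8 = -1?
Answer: -3600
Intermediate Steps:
F = 7 (F = 8 - 1 = 7)
O(A, h) = 121 (O(A, h) = (4 + 7)² = 11² = 121)
T(p) = 5 - 7*p (T(p) = -7*p + 5 = 5 - 7*p)
T(5)*(O(13, -18) - 1) = (5 - 7*5)*(121 - 1) = (5 - 35)*120 = -30*120 = -3600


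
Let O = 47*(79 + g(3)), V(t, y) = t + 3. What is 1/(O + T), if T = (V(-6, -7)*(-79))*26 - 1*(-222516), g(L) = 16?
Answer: 1/233143 ≈ 4.2892e-6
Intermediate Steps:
V(t, y) = 3 + t
O = 4465 (O = 47*(79 + 16) = 47*95 = 4465)
T = 228678 (T = ((3 - 6)*(-79))*26 - 1*(-222516) = -3*(-79)*26 + 222516 = 237*26 + 222516 = 6162 + 222516 = 228678)
1/(O + T) = 1/(4465 + 228678) = 1/233143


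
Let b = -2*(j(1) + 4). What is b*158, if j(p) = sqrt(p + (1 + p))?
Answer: -1264 - 316*sqrt(3) ≈ -1811.3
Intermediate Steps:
j(p) = sqrt(1 + 2*p)
b = -8 - 2*sqrt(3) (b = -2*(sqrt(1 + 2*1) + 4) = -2*(sqrt(1 + 2) + 4) = -2*(sqrt(3) + 4) = -2*(4 + sqrt(3)) = -8 - 2*sqrt(3) ≈ -11.464)
b*158 = (-8 - 2*sqrt(3))*158 = -1264 - 316*sqrt(3)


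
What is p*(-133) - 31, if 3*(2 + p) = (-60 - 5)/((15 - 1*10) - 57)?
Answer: 2155/12 ≈ 179.58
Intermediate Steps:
p = -19/12 (p = -2 + ((-60 - 5)/((15 - 1*10) - 57))/3 = -2 + (-65/((15 - 10) - 57))/3 = -2 + (-65/(5 - 57))/3 = -2 + (-65/(-52))/3 = -2 + (-65*(-1/52))/3 = -2 + (1/3)*(5/4) = -2 + 5/12 = -19/12 ≈ -1.5833)
p*(-133) - 31 = -19/12*(-133) - 31 = 2527/12 - 31 = 2155/12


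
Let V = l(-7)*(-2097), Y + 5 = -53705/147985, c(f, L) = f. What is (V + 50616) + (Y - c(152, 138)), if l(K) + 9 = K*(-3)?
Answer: 748645374/29597 ≈ 25295.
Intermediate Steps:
l(K) = -9 - 3*K (l(K) = -9 + K*(-3) = -9 - 3*K)
Y = -158726/29597 (Y = -5 - 53705/147985 = -5 - 53705*1/147985 = -5 - 10741/29597 = -158726/29597 ≈ -5.3629)
V = -25164 (V = (-9 - 3*(-7))*(-2097) = (-9 + 21)*(-2097) = 12*(-2097) = -25164)
(V + 50616) + (Y - c(152, 138)) = (-25164 + 50616) + (-158726/29597 - 1*152) = 25452 + (-158726/29597 - 152) = 25452 - 4657470/29597 = 748645374/29597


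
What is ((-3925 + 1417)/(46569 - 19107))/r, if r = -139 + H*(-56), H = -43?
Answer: -418/10385213 ≈ -4.0250e-5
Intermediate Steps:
r = 2269 (r = -139 - 43*(-56) = -139 + 2408 = 2269)
((-3925 + 1417)/(46569 - 19107))/r = ((-3925 + 1417)/(46569 - 19107))/2269 = -2508/27462*(1/2269) = -2508*1/27462*(1/2269) = -418/4577*1/2269 = -418/10385213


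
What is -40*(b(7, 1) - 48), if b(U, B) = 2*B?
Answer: 1840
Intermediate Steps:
-40*(b(7, 1) - 48) = -40*(2*1 - 48) = -40*(2 - 48) = -40*(-46) = 1840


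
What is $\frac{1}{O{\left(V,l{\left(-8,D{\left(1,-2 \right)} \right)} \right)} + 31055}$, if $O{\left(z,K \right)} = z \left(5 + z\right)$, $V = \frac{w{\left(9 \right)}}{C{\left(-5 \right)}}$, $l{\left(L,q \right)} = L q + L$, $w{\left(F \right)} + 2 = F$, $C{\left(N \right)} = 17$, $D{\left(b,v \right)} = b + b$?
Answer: $\frac{289}{8975539} \approx 3.2199 \cdot 10^{-5}$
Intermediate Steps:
$D{\left(b,v \right)} = 2 b$
$w{\left(F \right)} = -2 + F$
$l{\left(L,q \right)} = L + L q$
$V = \frac{7}{17}$ ($V = \frac{-2 + 9}{17} = 7 \cdot \frac{1}{17} = \frac{7}{17} \approx 0.41176$)
$\frac{1}{O{\left(V,l{\left(-8,D{\left(1,-2 \right)} \right)} \right)} + 31055} = \frac{1}{\frac{7 \left(5 + \frac{7}{17}\right)}{17} + 31055} = \frac{1}{\frac{7}{17} \cdot \frac{92}{17} + 31055} = \frac{1}{\frac{644}{289} + 31055} = \frac{1}{\frac{8975539}{289}} = \frac{289}{8975539}$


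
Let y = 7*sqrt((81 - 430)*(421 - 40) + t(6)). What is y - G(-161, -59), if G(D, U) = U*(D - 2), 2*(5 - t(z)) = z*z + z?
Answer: -9617 + 7*I*sqrt(132985) ≈ -9617.0 + 2552.7*I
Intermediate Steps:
t(z) = 5 - z/2 - z**2/2 (t(z) = 5 - (z*z + z)/2 = 5 - (z**2 + z)/2 = 5 - (z + z**2)/2 = 5 + (-z/2 - z**2/2) = 5 - z/2 - z**2/2)
G(D, U) = U*(-2 + D)
y = 7*I*sqrt(132985) (y = 7*sqrt((81 - 430)*(421 - 40) + (5 - 1/2*6 - 1/2*6**2)) = 7*sqrt(-349*381 + (5 - 3 - 1/2*36)) = 7*sqrt(-132969 + (5 - 3 - 18)) = 7*sqrt(-132969 - 16) = 7*sqrt(-132985) = 7*(I*sqrt(132985)) = 7*I*sqrt(132985) ≈ 2552.7*I)
y - G(-161, -59) = 7*I*sqrt(132985) - (-59)*(-2 - 161) = 7*I*sqrt(132985) - (-59)*(-163) = 7*I*sqrt(132985) - 1*9617 = 7*I*sqrt(132985) - 9617 = -9617 + 7*I*sqrt(132985)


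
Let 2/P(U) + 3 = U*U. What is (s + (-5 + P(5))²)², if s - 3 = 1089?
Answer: 18237962304/14641 ≈ 1.2457e+6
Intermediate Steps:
P(U) = 2/(-3 + U²) (P(U) = 2/(-3 + U*U) = 2/(-3 + U²))
s = 1092 (s = 3 + 1089 = 1092)
(s + (-5 + P(5))²)² = (1092 + (-5 + 2/(-3 + 5²))²)² = (1092 + (-5 + 2/(-3 + 25))²)² = (1092 + (-5 + 2/22)²)² = (1092 + (-5 + 2*(1/22))²)² = (1092 + (-5 + 1/11)²)² = (1092 + (-54/11)²)² = (1092 + 2916/121)² = (135048/121)² = 18237962304/14641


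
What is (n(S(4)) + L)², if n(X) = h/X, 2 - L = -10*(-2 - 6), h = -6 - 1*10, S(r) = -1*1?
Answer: 3844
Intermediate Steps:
S(r) = -1
h = -16 (h = -6 - 10 = -16)
L = -78 (L = 2 - (-10)*(-2 - 6) = 2 - (-10)*(-8) = 2 - 1*80 = 2 - 80 = -78)
n(X) = -16/X
(n(S(4)) + L)² = (-16/(-1) - 78)² = (-16*(-1) - 78)² = (16 - 78)² = (-62)² = 3844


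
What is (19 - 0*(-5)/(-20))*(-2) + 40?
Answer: 2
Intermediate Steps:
(19 - 0*(-5)/(-20))*(-2) + 40 = (19 - 0*(-1)/20)*(-2) + 40 = (19 - 1*0)*(-2) + 40 = (19 + 0)*(-2) + 40 = 19*(-2) + 40 = -38 + 40 = 2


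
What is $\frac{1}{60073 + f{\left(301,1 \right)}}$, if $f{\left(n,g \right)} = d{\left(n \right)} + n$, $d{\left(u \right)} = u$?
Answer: $\frac{1}{60675} \approx 1.6481 \cdot 10^{-5}$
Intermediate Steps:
$f{\left(n,g \right)} = 2 n$ ($f{\left(n,g \right)} = n + n = 2 n$)
$\frac{1}{60073 + f{\left(301,1 \right)}} = \frac{1}{60073 + 2 \cdot 301} = \frac{1}{60073 + 602} = \frac{1}{60675}$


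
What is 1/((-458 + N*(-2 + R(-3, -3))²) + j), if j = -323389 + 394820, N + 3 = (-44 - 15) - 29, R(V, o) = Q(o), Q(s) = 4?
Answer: 1/70609 ≈ 1.4163e-5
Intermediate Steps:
R(V, o) = 4
N = -91 (N = -3 + ((-44 - 15) - 29) = -3 + (-59 - 29) = -3 - 88 = -91)
j = 71431
1/((-458 + N*(-2 + R(-3, -3))²) + j) = 1/((-458 - 91*(-2 + 4)²) + 71431) = 1/((-458 - 91*2²) + 71431) = 1/((-458 - 91*4) + 71431) = 1/((-458 - 364) + 71431) = 1/(-822 + 71431) = 1/70609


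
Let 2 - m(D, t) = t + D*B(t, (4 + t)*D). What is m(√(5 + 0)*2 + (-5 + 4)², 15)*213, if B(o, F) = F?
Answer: -87756 - 16188*√5 ≈ -1.2395e+5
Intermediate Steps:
m(D, t) = 2 - t - D²*(4 + t) (m(D, t) = 2 - (t + D*((4 + t)*D)) = 2 - (t + D*(D*(4 + t))) = 2 - (t + D²*(4 + t)) = 2 + (-t - D²*(4 + t)) = 2 - t - D²*(4 + t))
m(√(5 + 0)*2 + (-5 + 4)², 15)*213 = (2 - 1*15 - (√(5 + 0)*2 + (-5 + 4)²)²*(4 + 15))*213 = (2 - 15 - 1*(√5*2 + (-1)²)²*19)*213 = (2 - 15 - 1*(2*√5 + 1)²*19)*213 = (2 - 15 - 1*(1 + 2*√5)²*19)*213 = (2 - 15 - 19*(1 + 2*√5)²)*213 = (-13 - 19*(1 + 2*√5)²)*213 = -2769 - 4047*(1 + 2*√5)²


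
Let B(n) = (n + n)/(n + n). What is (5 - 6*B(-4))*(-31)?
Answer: 31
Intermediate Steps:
B(n) = 1 (B(n) = (2*n)/((2*n)) = (2*n)*(1/(2*n)) = 1)
(5 - 6*B(-4))*(-31) = (5 - 6*1)*(-31) = (5 - 6)*(-31) = -1*(-31) = 31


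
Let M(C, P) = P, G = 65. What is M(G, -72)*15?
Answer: -1080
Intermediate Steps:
M(G, -72)*15 = -72*15 = -1080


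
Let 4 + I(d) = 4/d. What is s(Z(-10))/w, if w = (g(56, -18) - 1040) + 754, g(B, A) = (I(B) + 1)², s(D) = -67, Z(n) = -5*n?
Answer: 13132/54375 ≈ 0.24151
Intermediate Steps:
I(d) = -4 + 4/d
g(B, A) = (-3 + 4/B)² (g(B, A) = ((-4 + 4/B) + 1)² = (-3 + 4/B)²)
w = -54375/196 (w = ((-4 + 3*56)²/56² - 1040) + 754 = ((-4 + 168)²/3136 - 1040) + 754 = ((1/3136)*164² - 1040) + 754 = ((1/3136)*26896 - 1040) + 754 = (1681/196 - 1040) + 754 = -202159/196 + 754 = -54375/196 ≈ -277.42)
s(Z(-10))/w = -67/(-54375/196) = -67*(-196/54375) = 13132/54375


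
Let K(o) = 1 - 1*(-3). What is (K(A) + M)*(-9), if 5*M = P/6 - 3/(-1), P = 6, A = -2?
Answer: -216/5 ≈ -43.200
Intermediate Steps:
K(o) = 4 (K(o) = 1 + 3 = 4)
M = ⅘ (M = (6/6 - 3/(-1))/5 = (6*(⅙) - 3*(-1))/5 = (1 + 3)/5 = (⅕)*4 = ⅘ ≈ 0.80000)
(K(A) + M)*(-9) = (4 + ⅘)*(-9) = (24/5)*(-9) = -216/5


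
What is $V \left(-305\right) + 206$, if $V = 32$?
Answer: $-9554$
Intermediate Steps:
$V \left(-305\right) + 206 = 32 \left(-305\right) + 206 = -9760 + 206 = -9554$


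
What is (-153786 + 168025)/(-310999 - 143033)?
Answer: -14239/454032 ≈ -0.031361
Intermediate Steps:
(-153786 + 168025)/(-310999 - 143033) = 14239/(-454032) = 14239*(-1/454032) = -14239/454032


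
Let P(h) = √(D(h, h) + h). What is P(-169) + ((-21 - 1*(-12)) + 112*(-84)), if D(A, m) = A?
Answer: -9417 + 13*I*√2 ≈ -9417.0 + 18.385*I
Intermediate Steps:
P(h) = √2*√h (P(h) = √(h + h) = √(2*h) = √2*√h)
P(-169) + ((-21 - 1*(-12)) + 112*(-84)) = √2*√(-169) + ((-21 - 1*(-12)) + 112*(-84)) = √2*(13*I) + ((-21 + 12) - 9408) = 13*I*√2 + (-9 - 9408) = 13*I*√2 - 9417 = -9417 + 13*I*√2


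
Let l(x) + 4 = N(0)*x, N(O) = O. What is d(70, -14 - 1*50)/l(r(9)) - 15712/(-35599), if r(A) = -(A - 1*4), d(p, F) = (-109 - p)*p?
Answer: 223059159/71198 ≈ 3132.9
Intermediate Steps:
d(p, F) = p*(-109 - p)
r(A) = 4 - A (r(A) = -(A - 4) = -(-4 + A) = 4 - A)
l(x) = -4 (l(x) = -4 + 0*x = -4 + 0 = -4)
d(70, -14 - 1*50)/l(r(9)) - 15712/(-35599) = -1*70*(109 + 70)/(-4) - 15712/(-35599) = -1*70*179*(-¼) - 15712*(-1/35599) = -12530*(-¼) + 15712/35599 = 6265/2 + 15712/35599 = 223059159/71198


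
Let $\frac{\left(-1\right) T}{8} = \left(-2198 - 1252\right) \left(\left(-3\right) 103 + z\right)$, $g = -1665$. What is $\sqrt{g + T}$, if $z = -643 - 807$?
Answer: $i \sqrt{48550065} \approx 6967.8 i$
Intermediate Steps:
$z = -1450$ ($z = -643 - 807 = -1450$)
$T = -48548400$ ($T = - 8 \left(-2198 - 1252\right) \left(\left(-3\right) 103 - 1450\right) = - 8 \left(- 3450 \left(-309 - 1450\right)\right) = - 8 \left(\left(-3450\right) \left(-1759\right)\right) = \left(-8\right) 6068550 = -48548400$)
$\sqrt{g + T} = \sqrt{-1665 - 48548400} = \sqrt{-48550065} = i \sqrt{48550065}$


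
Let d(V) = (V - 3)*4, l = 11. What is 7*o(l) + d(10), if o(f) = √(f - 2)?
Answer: 49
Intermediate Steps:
d(V) = -12 + 4*V (d(V) = (-3 + V)*4 = -12 + 4*V)
o(f) = √(-2 + f)
7*o(l) + d(10) = 7*√(-2 + 11) + (-12 + 4*10) = 7*√9 + (-12 + 40) = 7*3 + 28 = 21 + 28 = 49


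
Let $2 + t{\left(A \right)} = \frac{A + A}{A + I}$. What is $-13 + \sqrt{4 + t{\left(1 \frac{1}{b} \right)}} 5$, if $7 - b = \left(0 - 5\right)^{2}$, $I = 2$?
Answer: $-13 + \frac{2 \sqrt{595}}{7} \approx -6.0307$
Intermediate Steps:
$b = -18$ ($b = 7 - \left(0 - 5\right)^{2} = 7 - \left(-5\right)^{2} = 7 - 25 = -18$)
$t{\left(A \right)} = -2 + \frac{2 A}{2 + A}$ ($t{\left(A \right)} = -2 + \frac{A + A}{A + 2} = -2 + \frac{2 A}{2 + A}$)
$-13 + \sqrt{4 + t{\left(1 \frac{1}{b} \right)}} 5 = -13 + \sqrt{4 - \frac{4}{2 + 1 \frac{1}{-18}}} \cdot 5 = -13 + \sqrt{4 - \frac{4}{2 + 1 \left(- \frac{1}{18}\right)}} 5 = -13 + \sqrt{4 - \frac{4}{2 - \frac{1}{18}}} \cdot 5 = -13 + \sqrt{4 - \frac{4}{\frac{35}{18}}} \cdot 5 = -13 + \sqrt{4 - \frac{72}{35}} \cdot 5 = -13 + \sqrt{\frac{68}{35}} \cdot 5 = -13 + \frac{2 \sqrt{595}}{35} \cdot 5 = -13 + \frac{2 \sqrt{595}}{7}$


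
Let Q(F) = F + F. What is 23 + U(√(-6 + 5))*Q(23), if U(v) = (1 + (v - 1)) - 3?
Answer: -115 + 46*I ≈ -115.0 + 46.0*I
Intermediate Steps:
Q(F) = 2*F
U(v) = -3 + v (U(v) = (1 + (-1 + v)) - 3 = v - 3 = -3 + v)
23 + U(√(-6 + 5))*Q(23) = 23 + (-3 + √(-6 + 5))*(2*23) = 23 + (-3 + √(-1))*46 = 23 + (-3 + I)*46 = 23 + (-138 + 46*I) = -115 + 46*I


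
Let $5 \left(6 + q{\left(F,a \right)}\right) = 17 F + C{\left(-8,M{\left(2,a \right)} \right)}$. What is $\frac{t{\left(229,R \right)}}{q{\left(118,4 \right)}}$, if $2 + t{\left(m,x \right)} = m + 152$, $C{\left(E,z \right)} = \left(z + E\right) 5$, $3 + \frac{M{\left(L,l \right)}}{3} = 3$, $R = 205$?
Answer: $\frac{1895}{1936} \approx 0.97882$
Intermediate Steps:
$M{\left(L,l \right)} = 0$ ($M{\left(L,l \right)} = -9 + 3 \cdot 3 = -9 + 9 = 0$)
$C{\left(E,z \right)} = 5 E + 5 z$ ($C{\left(E,z \right)} = \left(E + z\right) 5 = 5 E + 5 z$)
$q{\left(F,a \right)} = -14 + \frac{17 F}{5}$ ($q{\left(F,a \right)} = -6 + \frac{17 F + \left(5 \left(-8\right) + 5 \cdot 0\right)}{5} = -6 + \frac{17 F + \left(-40 + 0\right)}{5} = -6 + \frac{17 F - 40}{5} = -6 + \frac{-40 + 17 F}{5} = -6 + \left(-8 + \frac{17 F}{5}\right) = -14 + \frac{17 F}{5}$)
$t{\left(m,x \right)} = 150 + m$ ($t{\left(m,x \right)} = -2 + \left(m + 152\right) = -2 + \left(152 + m\right) = 150 + m$)
$\frac{t{\left(229,R \right)}}{q{\left(118,4 \right)}} = \frac{150 + 229}{-14 + \frac{17}{5} \cdot 118} = \frac{379}{-14 + \frac{2006}{5}} = \frac{379}{\frac{1936}{5}} = 379 \cdot \frac{5}{1936} = \frac{1895}{1936}$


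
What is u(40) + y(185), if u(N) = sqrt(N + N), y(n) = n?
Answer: 185 + 4*sqrt(5) ≈ 193.94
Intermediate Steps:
u(N) = sqrt(2)*sqrt(N) (u(N) = sqrt(2*N) = sqrt(2)*sqrt(N))
u(40) + y(185) = sqrt(2)*sqrt(40) + 185 = sqrt(2)*(2*sqrt(10)) + 185 = 4*sqrt(5) + 185 = 185 + 4*sqrt(5)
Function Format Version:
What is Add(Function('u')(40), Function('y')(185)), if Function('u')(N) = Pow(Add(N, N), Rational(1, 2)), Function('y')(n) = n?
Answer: Add(185, Mul(4, Pow(5, Rational(1, 2)))) ≈ 193.94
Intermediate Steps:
Function('u')(N) = Mul(Pow(2, Rational(1, 2)), Pow(N, Rational(1, 2))) (Function('u')(N) = Pow(Mul(2, N), Rational(1, 2)) = Mul(Pow(2, Rational(1, 2)), Pow(N, Rational(1, 2))))
Add(Function('u')(40), Function('y')(185)) = Add(Mul(Pow(2, Rational(1, 2)), Pow(40, Rational(1, 2))), 185) = Add(Mul(Pow(2, Rational(1, 2)), Mul(2, Pow(10, Rational(1, 2)))), 185) = Add(Mul(4, Pow(5, Rational(1, 2))), 185) = Add(185, Mul(4, Pow(5, Rational(1, 2))))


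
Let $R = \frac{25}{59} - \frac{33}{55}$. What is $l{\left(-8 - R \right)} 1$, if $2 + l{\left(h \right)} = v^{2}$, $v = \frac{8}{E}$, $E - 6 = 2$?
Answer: $-1$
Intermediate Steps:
$E = 8$ ($E = 6 + 2 = 8$)
$R = - \frac{52}{295}$ ($R = 25 \cdot \frac{1}{59} - \frac{3}{5} = \frac{25}{59} - \frac{3}{5} = - \frac{52}{295} \approx -0.17627$)
$v = 1$ ($v = \frac{8}{8} = 8 \cdot \frac{1}{8} = 1$)
$l{\left(h \right)} = -1$ ($l{\left(h \right)} = -2 + 1^{2} = -2 + 1 = -1$)
$l{\left(-8 - R \right)} 1 = \left(-1\right) 1 = -1$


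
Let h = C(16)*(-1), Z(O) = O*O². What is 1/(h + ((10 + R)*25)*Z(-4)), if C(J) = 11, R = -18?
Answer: 1/12789 ≈ 7.8192e-5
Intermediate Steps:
Z(O) = O³
h = -11 (h = 11*(-1) = -11)
1/(h + ((10 + R)*25)*Z(-4)) = 1/(-11 + ((10 - 18)*25)*(-4)³) = 1/(-11 - 8*25*(-64)) = 1/(-11 - 200*(-64)) = 1/(-11 + 12800) = 1/12789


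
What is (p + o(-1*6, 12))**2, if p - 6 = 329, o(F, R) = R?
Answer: 120409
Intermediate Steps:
p = 335 (p = 6 + 329 = 335)
(p + o(-1*6, 12))**2 = (335 + 12)**2 = 347**2 = 120409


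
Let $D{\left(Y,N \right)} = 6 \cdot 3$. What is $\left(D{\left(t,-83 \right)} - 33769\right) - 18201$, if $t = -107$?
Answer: $-51952$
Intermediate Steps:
$D{\left(Y,N \right)} = 18$
$\left(D{\left(t,-83 \right)} - 33769\right) - 18201 = \left(18 - 33769\right) - 18201 = -33751 - 18201 = -51952$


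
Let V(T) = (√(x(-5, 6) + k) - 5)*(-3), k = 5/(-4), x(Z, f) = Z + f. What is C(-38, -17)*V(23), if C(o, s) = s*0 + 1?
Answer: 15 - 3*I/2 ≈ 15.0 - 1.5*I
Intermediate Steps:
C(o, s) = 1 (C(o, s) = 0 + 1 = 1)
k = -5/4 (k = 5*(-¼) = -5/4 ≈ -1.2500)
V(T) = 15 - 3*I/2 (V(T) = (√((-5 + 6) - 5/4) - 5)*(-3) = (√(1 - 5/4) - 5)*(-3) = (√(-¼) - 5)*(-3) = (I/2 - 5)*(-3) = (-5 + I/2)*(-3) = 15 - 3*I/2)
C(-38, -17)*V(23) = 1*(15 - 3*I/2) = 15 - 3*I/2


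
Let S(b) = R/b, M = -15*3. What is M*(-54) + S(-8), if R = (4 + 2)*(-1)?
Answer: 9723/4 ≈ 2430.8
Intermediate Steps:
M = -45
R = -6 (R = 6*(-1) = -6)
S(b) = -6/b
M*(-54) + S(-8) = -45*(-54) - 6/(-8) = 2430 - 6*(-⅛) = 2430 + ¾ = 9723/4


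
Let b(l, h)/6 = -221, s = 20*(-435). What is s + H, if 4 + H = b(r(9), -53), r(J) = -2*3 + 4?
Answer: -10030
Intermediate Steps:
r(J) = -2 (r(J) = -6 + 4 = -2)
s = -8700
b(l, h) = -1326 (b(l, h) = 6*(-221) = -1326)
H = -1330 (H = -4 - 1326 = -1330)
s + H = -8700 - 1330 = -10030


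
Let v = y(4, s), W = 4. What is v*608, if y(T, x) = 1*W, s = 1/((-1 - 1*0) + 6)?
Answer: 2432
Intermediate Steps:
s = 1/5 (s = 1/((-1 + 0) + 6) = 1/(-1 + 6) = 1/5 ≈ 0.20000)
y(T, x) = 4 (y(T, x) = 1*4 = 4)
v = 4
v*608 = 4*608 = 2432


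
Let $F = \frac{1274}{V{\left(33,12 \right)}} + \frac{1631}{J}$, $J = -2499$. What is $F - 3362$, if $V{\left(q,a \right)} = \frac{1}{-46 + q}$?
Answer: $- \frac{7113101}{357} \approx -19925.0$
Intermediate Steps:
$F = - \frac{5912867}{357}$ ($F = \frac{1274}{\frac{1}{-46 + 33}} + \frac{1631}{-2499} = \frac{1274}{\frac{1}{-13}} + 1631 \left(- \frac{1}{2499}\right) = \frac{1274}{- \frac{1}{13}} - \frac{233}{357} = 1274 \left(-13\right) - \frac{233}{357} = -16562 - \frac{233}{357} = - \frac{5912867}{357} \approx -16563.0$)
$F - 3362 = - \frac{5912867}{357} - 3362 = - \frac{7113101}{357}$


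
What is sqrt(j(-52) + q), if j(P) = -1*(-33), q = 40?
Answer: sqrt(73) ≈ 8.5440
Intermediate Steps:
j(P) = 33
sqrt(j(-52) + q) = sqrt(33 + 40) = sqrt(73)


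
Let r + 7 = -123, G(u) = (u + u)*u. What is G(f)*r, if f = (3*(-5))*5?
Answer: -1462500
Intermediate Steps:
f = -75 (f = -15*5 = -75)
G(u) = 2*u² (G(u) = (2*u)*u = 2*u²)
r = -130 (r = -7 - 123 = -130)
G(f)*r = (2*(-75)²)*(-130) = (2*5625)*(-130) = 11250*(-130) = -1462500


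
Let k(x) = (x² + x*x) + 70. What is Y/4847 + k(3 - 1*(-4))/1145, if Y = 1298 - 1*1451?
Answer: 639111/5549815 ≈ 0.11516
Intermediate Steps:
k(x) = 70 + 2*x² (k(x) = (x² + x²) + 70 = 2*x² + 70 = 70 + 2*x²)
Y = -153 (Y = 1298 - 1451 = -153)
Y/4847 + k(3 - 1*(-4))/1145 = -153/4847 + (70 + 2*(3 - 1*(-4))²)/1145 = -153*1/4847 + (70 + 2*(3 + 4)²)*(1/1145) = -153/4847 + (70 + 2*7²)*(1/1145) = -153/4847 + (70 + 2*49)*(1/1145) = -153/4847 + (70 + 98)*(1/1145) = -153/4847 + 168*(1/1145) = -153/4847 + 168/1145 = 639111/5549815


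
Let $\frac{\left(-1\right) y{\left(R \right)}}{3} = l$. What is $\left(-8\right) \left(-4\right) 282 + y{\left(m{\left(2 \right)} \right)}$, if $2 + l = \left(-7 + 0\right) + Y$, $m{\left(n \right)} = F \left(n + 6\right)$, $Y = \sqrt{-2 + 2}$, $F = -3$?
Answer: $9051$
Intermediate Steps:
$Y = 0$ ($Y = \sqrt{0} = 0$)
$m{\left(n \right)} = -18 - 3 n$ ($m{\left(n \right)} = - 3 \left(n + 6\right) = - 3 \left(6 + n\right) = -18 - 3 n$)
$l = -9$ ($l = -2 + \left(\left(-7 + 0\right) + 0\right) = -2 + \left(-7 + 0\right) = -2 - 7 = -9$)
$y{\left(R \right)} = 27$ ($y{\left(R \right)} = \left(-3\right) \left(-9\right) = 27$)
$\left(-8\right) \left(-4\right) 282 + y{\left(m{\left(2 \right)} \right)} = \left(-8\right) \left(-4\right) 282 + 27 = 32 \cdot 282 + 27 = 9024 + 27 = 9051$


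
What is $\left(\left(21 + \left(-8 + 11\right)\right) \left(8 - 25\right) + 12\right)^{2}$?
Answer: $156816$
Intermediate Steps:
$\left(\left(21 + \left(-8 + 11\right)\right) \left(8 - 25\right) + 12\right)^{2} = \left(\left(21 + 3\right) \left(-17\right) + 12\right)^{2} = \left(24 \left(-17\right) + 12\right)^{2} = \left(-408 + 12\right)^{2} = \left(-396\right)^{2} = 156816$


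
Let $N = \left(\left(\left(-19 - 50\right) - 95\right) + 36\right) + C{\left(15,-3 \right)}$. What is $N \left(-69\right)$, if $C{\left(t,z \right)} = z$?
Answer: $9039$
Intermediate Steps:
$N = -131$ ($N = \left(\left(\left(-19 - 50\right) - 95\right) + 36\right) - 3 = \left(\left(-69 - 95\right) + 36\right) - 3 = \left(-164 + 36\right) - 3 = -128 - 3 = -131$)
$N \left(-69\right) = \left(-131\right) \left(-69\right) = 9039$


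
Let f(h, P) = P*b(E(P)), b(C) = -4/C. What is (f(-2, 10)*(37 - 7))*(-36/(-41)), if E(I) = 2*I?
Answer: -2160/41 ≈ -52.683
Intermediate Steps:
f(h, P) = -2 (f(h, P) = P*(-4*1/(2*P)) = P*(-2/P) = -2)
(f(-2, 10)*(37 - 7))*(-36/(-41)) = (-2*(37 - 7))*(-36/(-41)) = (-2*30)*(-36*(-1/41)) = -60*36/41 = -2160/41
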